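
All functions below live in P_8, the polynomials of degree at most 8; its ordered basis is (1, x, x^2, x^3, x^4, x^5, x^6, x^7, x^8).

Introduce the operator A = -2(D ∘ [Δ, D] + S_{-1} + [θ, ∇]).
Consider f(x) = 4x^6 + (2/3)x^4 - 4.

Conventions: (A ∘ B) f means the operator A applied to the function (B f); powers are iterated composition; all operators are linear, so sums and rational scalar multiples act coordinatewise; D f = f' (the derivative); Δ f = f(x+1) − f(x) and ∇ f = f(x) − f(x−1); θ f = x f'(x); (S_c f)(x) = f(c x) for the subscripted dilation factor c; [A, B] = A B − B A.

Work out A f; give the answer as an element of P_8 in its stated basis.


the image equals g(x) = -8x^6 + 48x^5 - (724/3)x^4 + (1456/3)x^3 - 496x^2 + 256x - 136/3

D f = 24x^5 + (8/3)x^3
Δ D f = 120x^4 + 240x^3 + 248x^2 + 128x + 80/3
Δ f = 24x^5 + 60x^4 + (248/3)x^3 + 64x^2 + (80/3)x + 14/3
D Δ f = 120x^4 + 240x^3 + 248x^2 + 128x + 80/3
[Δ, D] f = 0
D [Δ, D] f = 0
S_{-1} f = 4x^6 + (2/3)x^4 - 4
∇ f = 24x^5 - 60x^4 + (248/3)x^3 - 64x^2 + (80/3)x - 14/3
θ ∇ f = 120x^5 - 240x^4 + 248x^3 - 128x^2 + (80/3)x
θ f = 24x^6 + (8/3)x^4
∇ θ f = 144x^5 - 360x^4 + (1472/3)x^3 - 376x^2 + (464/3)x - 80/3
[θ, ∇] f = -24x^5 + 120x^4 - (728/3)x^3 + 248x^2 - 128x + 80/3
(D ∘ [Δ, D] + S_{-1} + [θ, ∇]) f = 4x^6 - 24x^5 + (362/3)x^4 - (728/3)x^3 + 248x^2 - 128x + 68/3
(-2(D ∘ [Δ, D] + S_{-1} + [θ, ∇])) f = -8x^6 + 48x^5 - (724/3)x^4 + (1456/3)x^3 - 496x^2 + 256x - 136/3


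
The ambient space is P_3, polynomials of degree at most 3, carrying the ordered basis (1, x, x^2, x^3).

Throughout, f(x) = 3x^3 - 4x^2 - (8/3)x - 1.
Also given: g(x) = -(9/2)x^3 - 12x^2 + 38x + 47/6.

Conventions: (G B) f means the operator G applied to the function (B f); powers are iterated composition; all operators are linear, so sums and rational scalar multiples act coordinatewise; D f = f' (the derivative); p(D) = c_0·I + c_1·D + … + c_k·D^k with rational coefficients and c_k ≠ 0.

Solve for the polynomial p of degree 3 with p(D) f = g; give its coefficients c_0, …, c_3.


p(D) = -(3/2)·I − 2·D + D^2 + (1/2)·D^3, i.e. c_0 = -3/2, c_1 = -2, c_2 = 1, c_3 = 1/2

D^0 f = 3x^3 - 4x^2 - (8/3)x - 1
D^1 f = 9x^2 - 8x - 8/3
D^2 f = 18x - 8
D^3 f = 18
matching coefficients of g against c_0 f + c_1 Df + … from the top degree down determines the c_i
solution: c_0 = -3/2, c_1 = -2, c_2 = 1, c_3 = 1/2


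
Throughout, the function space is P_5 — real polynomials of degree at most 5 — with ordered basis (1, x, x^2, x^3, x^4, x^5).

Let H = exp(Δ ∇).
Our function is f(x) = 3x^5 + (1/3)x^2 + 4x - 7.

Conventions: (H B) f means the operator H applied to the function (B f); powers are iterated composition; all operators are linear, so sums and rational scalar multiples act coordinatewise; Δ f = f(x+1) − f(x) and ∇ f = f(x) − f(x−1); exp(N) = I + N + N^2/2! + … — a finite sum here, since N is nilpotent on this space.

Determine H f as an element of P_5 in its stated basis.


g(x) = 3x^5 + 60x^3 + (1/3)x^2 + 214x - 19/3

order-1 term: 60x^3 + 30x + 2/3
order-2 term: 180x
the series for exp(Δ ∇) f terminates at order 2
exp(Δ ∇) f = 3x^5 + 60x^3 + (1/3)x^2 + 214x - 19/3


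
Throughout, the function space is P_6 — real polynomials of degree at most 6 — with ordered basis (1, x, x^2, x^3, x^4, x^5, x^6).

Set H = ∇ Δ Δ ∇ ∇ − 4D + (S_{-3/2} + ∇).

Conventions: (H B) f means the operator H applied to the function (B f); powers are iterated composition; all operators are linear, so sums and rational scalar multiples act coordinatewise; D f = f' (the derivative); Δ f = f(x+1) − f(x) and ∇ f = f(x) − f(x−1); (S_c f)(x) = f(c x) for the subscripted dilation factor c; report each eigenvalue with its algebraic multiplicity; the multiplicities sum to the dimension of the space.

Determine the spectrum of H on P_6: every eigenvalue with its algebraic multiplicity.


λ = -243/32 (multiplicity 1), λ = -27/8 (multiplicity 1), λ = -3/2 (multiplicity 1), λ = 1 (multiplicity 1), λ = 9/4 (multiplicity 1), λ = 81/16 (multiplicity 1), λ = 729/64 (multiplicity 1)

image of 1: 1
image of x: -(3/2)x - 3
image of x^2: (9/4)x^2 - 6x - 1
image of x^3: -(27/8)x^3 - 9x^2 - 3x + 1
image of x^4: (81/16)x^4 - 12x^3 - 6x^2 + 4x - 1
image of x^5: -(243/32)x^5 - 15x^4 - 10x^3 + 10x^2 - 5x + 121
image of x^6: (729/64)x^6 - 18x^5 - 15x^4 + 20x^3 - 15x^2 + 726x - 361
the matrix is upper triangular; its diagonal is (1, -3/2, 9/4, -27/8, 81/16, -243/32, 729/64)
for a triangular matrix the eigenvalues are the diagonal entries, with algebraic multiplicity their repetition count


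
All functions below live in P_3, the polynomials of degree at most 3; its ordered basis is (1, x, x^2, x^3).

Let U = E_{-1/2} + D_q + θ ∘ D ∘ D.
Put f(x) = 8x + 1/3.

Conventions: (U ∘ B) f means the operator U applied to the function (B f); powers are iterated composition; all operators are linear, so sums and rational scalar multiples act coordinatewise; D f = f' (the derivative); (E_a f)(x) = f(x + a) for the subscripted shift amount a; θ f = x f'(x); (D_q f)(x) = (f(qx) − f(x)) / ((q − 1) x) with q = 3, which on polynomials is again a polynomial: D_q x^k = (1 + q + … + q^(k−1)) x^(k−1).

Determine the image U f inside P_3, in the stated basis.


the image equals g(x) = 8x + 13/3

E_{-1/2} f = 8x - 11/3
D_q f = 8
D f = 8
D D f = 0
θ D D f = 0
(E_{-1/2} + D_q + θ ∘ D ∘ D) f = 8x + 13/3


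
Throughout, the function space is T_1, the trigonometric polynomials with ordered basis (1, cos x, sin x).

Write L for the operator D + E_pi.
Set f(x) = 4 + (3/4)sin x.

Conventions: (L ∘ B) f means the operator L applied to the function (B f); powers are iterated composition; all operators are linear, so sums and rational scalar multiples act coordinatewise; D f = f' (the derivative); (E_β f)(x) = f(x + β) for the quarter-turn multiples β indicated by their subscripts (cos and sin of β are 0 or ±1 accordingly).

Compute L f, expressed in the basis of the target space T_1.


g(x) = 4 + (3/4)cos x - (3/4)sin x

D f = (3/4)cos x
E_pi f = 4 - (3/4)sin x
(D + E_pi) f = 4 + (3/4)cos x - (3/4)sin x


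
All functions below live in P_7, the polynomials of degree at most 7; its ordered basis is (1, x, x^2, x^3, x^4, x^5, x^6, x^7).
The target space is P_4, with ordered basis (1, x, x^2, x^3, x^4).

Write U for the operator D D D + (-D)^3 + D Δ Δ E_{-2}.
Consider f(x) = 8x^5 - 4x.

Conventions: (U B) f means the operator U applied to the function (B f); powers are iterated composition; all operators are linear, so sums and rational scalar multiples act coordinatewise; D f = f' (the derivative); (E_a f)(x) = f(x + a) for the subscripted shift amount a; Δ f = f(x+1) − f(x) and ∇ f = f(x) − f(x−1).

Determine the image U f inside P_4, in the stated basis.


g(x) = 480x^2 - 960x + 560

D f = 40x^4 - 4
D D f = 160x^3
D D D f = 480x^2
D f = 40x^4 - 4
(-D) f = -40x^4 + 4
D (-D) f = -160x^3
(-D) (-D) f = 160x^3
D (-D) (-D) f = 480x^2
(-D) (-D) (-D) f = -480x^2
E_{-2} f = 8x^5 - 80x^4 + 320x^3 - 640x^2 + 636x - 248
Δ E_{-2} f = 40x^4 - 240x^3 + 560x^2 - 600x + 244
Δ Δ E_{-2} f = 160x^3 - 480x^2 + 560x - 240
D (Δ Δ) E_{-2} f = 480x^2 - 960x + 560
(D D D + (-D)^3 + D Δ Δ E_{-2}) f = 480x^2 - 960x + 560


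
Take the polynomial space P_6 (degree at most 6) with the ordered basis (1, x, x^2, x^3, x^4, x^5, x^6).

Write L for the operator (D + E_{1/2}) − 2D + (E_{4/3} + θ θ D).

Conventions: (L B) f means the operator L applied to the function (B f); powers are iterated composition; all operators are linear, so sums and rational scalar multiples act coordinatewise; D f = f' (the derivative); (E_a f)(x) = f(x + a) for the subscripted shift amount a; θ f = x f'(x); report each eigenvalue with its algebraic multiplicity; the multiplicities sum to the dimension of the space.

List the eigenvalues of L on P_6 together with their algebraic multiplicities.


image of 1: 2
image of x: 2x + 5/6
image of x^2: 2x^2 + (11/3)x + 73/36
image of x^3: 2x^3 + (29/2)x^2 + (73/12)x + 539/216
image of x^4: 2x^4 + (118/3)x^3 + (73/6)x^2 + (539/54)x + 4177/1296
image of x^5: 2x^5 + (505/6)x^4 + (365/18)x^3 + (2695/108)x^2 + (20885/1296)x + 33011/7776
image of x^6: 2x^6 + 155x^5 + (365/12)x^4 + (2695/54)x^3 + (20885/432)x^2 + (33011/1296)x + 262873/46656
the matrix is upper triangular; its diagonal is (2, 2, 2, 2, 2, 2, 2)
for a triangular matrix the eigenvalues are the diagonal entries, with algebraic multiplicity their repetition count

λ = 2 (multiplicity 7)


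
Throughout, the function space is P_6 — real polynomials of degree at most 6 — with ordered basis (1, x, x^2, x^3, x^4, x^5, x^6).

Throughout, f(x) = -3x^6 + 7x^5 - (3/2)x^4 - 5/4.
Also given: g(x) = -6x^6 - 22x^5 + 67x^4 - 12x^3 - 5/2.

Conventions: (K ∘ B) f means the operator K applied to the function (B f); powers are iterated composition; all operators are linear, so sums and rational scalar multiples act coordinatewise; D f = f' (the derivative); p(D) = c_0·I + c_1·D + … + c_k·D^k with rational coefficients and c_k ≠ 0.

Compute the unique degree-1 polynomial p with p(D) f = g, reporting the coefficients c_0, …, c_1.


p(D) = 2·I + 2·D, i.e. c_0 = 2, c_1 = 2

D^0 f = -3x^6 + 7x^5 - (3/2)x^4 - 5/4
D^1 f = -18x^5 + 35x^4 - 6x^3
matching coefficients of g against c_0 f + c_1 Df + … from the top degree down determines the c_i
solution: c_0 = 2, c_1 = 2


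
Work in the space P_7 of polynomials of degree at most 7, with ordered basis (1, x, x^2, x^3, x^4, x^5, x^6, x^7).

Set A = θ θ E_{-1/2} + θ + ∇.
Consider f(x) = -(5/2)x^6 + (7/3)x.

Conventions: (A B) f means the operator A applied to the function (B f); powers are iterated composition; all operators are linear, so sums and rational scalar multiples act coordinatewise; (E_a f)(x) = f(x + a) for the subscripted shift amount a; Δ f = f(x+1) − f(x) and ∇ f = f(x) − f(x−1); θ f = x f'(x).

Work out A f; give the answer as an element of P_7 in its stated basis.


E_{-1/2} f = -(5/2)x^6 + (15/2)x^5 - (75/8)x^4 + (25/4)x^3 - (75/32)x^2 + (269/96)x - 463/384
θ E_{-1/2} f = -15x^6 + (75/2)x^5 - (75/2)x^4 + (75/4)x^3 - (75/16)x^2 + (269/96)x
θ θ E_{-1/2} f = -90x^6 + (375/2)x^5 - 150x^4 + (225/4)x^3 - (75/8)x^2 + (269/96)x
θ f = -15x^6 + (7/3)x
∇ f = -15x^5 + (75/2)x^4 - 50x^3 + (75/2)x^2 - 15x + 29/6
(θ θ E_{-1/2} + θ + ∇) f = -105x^6 + (345/2)x^5 - (225/2)x^4 + (25/4)x^3 + (225/8)x^2 - (947/96)x + 29/6

the result is g(x) = -105x^6 + (345/2)x^5 - (225/2)x^4 + (25/4)x^3 + (225/8)x^2 - (947/96)x + 29/6


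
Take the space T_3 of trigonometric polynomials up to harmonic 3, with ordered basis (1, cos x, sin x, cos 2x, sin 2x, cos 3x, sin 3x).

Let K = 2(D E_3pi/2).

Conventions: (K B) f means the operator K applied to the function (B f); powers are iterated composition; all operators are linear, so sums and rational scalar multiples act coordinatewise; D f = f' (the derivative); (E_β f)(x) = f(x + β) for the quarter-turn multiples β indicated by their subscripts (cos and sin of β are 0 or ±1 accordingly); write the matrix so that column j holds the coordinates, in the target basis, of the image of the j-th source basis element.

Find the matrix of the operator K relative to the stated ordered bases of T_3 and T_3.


the matrix is [[0, 0, 0, 0, 0, 0, 0]; [0, 2, 0, 0, 0, 0, 0]; [0, 0, 2, 0, 0, 0, 0]; [0, 0, 0, 0, -4, 0, 0]; [0, 0, 0, 4, 0, 0, 0]; [0, 0, 0, 0, 0, -6, 0]; [0, 0, 0, 0, 0, 0, -6]] (rows listed top to bottom)

image of 1: 0
image of cos x: 2cos x
image of sin x: 2sin x
image of cos 2x: 4sin 2x
image of sin 2x: -4cos 2x
image of cos 3x: -6cos 3x
image of sin 3x: -6sin 3x
each image's coordinates form column j of the matrix


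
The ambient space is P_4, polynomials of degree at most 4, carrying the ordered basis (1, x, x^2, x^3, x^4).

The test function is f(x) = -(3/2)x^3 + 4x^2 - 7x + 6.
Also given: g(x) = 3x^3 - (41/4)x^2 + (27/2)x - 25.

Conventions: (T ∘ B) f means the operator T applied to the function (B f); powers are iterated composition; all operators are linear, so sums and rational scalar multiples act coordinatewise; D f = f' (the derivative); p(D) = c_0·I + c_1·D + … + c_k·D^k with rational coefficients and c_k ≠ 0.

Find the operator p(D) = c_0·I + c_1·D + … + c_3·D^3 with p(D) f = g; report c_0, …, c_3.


p(D) = -2·I + (1/2)·D + (1/2)·D^2 + (3/2)·D^3, i.e. c_0 = -2, c_1 = 1/2, c_2 = 1/2, c_3 = 3/2

D^0 f = -(3/2)x^3 + 4x^2 - 7x + 6
D^1 f = -(9/2)x^2 + 8x - 7
D^2 f = -9x + 8
D^3 f = -9
matching coefficients of g against c_0 f + c_1 Df + … from the top degree down determines the c_i
solution: c_0 = -2, c_1 = 1/2, c_2 = 1/2, c_3 = 3/2


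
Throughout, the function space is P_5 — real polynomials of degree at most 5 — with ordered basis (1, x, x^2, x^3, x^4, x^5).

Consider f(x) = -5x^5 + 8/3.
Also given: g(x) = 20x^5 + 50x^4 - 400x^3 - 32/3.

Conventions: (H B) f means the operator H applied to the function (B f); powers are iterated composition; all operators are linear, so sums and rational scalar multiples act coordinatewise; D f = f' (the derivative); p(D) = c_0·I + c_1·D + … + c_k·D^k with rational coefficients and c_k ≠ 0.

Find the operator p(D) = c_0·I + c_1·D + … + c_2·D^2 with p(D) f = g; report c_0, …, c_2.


c_0 = -4, c_1 = -2, c_2 = 4

D^0 f = -5x^5 + 8/3
D^1 f = -25x^4
D^2 f = -100x^3
matching coefficients of g against c_0 f + c_1 Df + … from the top degree down determines the c_i
solution: c_0 = -4, c_1 = -2, c_2 = 4


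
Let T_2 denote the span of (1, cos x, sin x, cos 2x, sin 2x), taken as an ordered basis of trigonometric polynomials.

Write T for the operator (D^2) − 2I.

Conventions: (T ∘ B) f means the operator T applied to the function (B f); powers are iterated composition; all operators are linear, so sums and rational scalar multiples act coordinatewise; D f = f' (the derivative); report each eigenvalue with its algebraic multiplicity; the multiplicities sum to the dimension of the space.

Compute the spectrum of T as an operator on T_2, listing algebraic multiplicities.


image of 1: -2
image of cos x: -3cos x
image of sin x: -3sin x
image of cos 2x: -6cos 2x
image of sin 2x: -6sin 2x
the matrix is diagonal; its diagonal is (-2, -3, -3, -6, -6)
for a triangular matrix the eigenvalues are the diagonal entries, with algebraic multiplicity their repetition count

λ = -6 (multiplicity 2), λ = -3 (multiplicity 2), λ = -2 (multiplicity 1)


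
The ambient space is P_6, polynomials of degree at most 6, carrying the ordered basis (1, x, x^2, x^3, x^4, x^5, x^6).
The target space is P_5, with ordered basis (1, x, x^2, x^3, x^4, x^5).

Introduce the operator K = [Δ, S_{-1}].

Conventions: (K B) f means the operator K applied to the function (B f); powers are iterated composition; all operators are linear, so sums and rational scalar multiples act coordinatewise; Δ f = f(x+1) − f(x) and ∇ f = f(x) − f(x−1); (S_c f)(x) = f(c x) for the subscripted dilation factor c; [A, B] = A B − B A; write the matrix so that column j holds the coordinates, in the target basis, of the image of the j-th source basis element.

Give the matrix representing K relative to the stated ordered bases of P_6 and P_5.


the matrix is [[0, -2, 0, -2, 0, -2, 0]; [0, 0, 4, 0, 8, 0, 12]; [0, 0, 0, -6, 0, -20, 0]; [0, 0, 0, 0, 8, 0, 40]; [0, 0, 0, 0, 0, -10, 0]; [0, 0, 0, 0, 0, 0, 12]] (rows listed top to bottom)

image of 1: 0
image of x: -2
image of x^2: 4x
image of x^3: -6x^2 - 2
image of x^4: 8x^3 + 8x
image of x^5: -10x^4 - 20x^2 - 2
image of x^6: 12x^5 + 40x^3 + 12x
each image's coordinates form column j of the matrix


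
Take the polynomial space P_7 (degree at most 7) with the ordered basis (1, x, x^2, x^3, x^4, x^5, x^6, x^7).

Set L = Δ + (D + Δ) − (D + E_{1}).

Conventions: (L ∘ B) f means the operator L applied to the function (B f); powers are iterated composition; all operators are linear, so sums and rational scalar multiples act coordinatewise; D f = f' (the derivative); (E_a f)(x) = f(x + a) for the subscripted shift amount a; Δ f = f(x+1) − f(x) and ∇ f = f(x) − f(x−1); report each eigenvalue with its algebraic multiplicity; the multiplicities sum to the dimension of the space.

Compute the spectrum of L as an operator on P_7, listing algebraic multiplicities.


image of 1: -1
image of x: -x + 1
image of x^2: -x^2 + 2x + 1
image of x^3: -x^3 + 3x^2 + 3x + 1
image of x^4: -x^4 + 4x^3 + 6x^2 + 4x + 1
image of x^5: -x^5 + 5x^4 + 10x^3 + 10x^2 + 5x + 1
image of x^6: -x^6 + 6x^5 + 15x^4 + 20x^3 + 15x^2 + 6x + 1
image of x^7: -x^7 + 7x^6 + 21x^5 + 35x^4 + 35x^3 + 21x^2 + 7x + 1
the matrix is upper triangular; its diagonal is (-1, -1, -1, -1, -1, -1, -1, -1)
for a triangular matrix the eigenvalues are the diagonal entries, with algebraic multiplicity their repetition count

λ = -1 (multiplicity 8)


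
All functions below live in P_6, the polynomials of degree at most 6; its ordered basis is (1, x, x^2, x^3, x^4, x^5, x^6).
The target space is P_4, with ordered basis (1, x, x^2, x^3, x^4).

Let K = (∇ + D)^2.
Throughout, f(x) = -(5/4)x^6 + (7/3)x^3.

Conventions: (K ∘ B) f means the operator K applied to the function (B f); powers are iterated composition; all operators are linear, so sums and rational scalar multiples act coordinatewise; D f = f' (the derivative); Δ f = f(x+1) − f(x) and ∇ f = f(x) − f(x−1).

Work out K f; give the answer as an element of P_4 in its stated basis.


∇ f = -(15/2)x^5 + (75/4)x^4 - 25x^3 + (103/4)x^2 - (29/2)x + 43/12
D f = -(15/2)x^5 + 7x^2
(∇ + D) f = -15x^5 + (75/4)x^4 - 25x^3 + (131/4)x^2 - (29/2)x + 43/12
∇ (∇ + D) f = -75x^4 + 225x^3 - (675/2)x^2 + (581/2)x - 106
D (∇ + D) f = -75x^4 + 75x^3 - 75x^2 + (131/2)x - 29/2
(∇ + D) (∇ + D) f = -150x^4 + 300x^3 - (825/2)x^2 + 356x - 241/2

g(x) = -150x^4 + 300x^3 - (825/2)x^2 + 356x - 241/2


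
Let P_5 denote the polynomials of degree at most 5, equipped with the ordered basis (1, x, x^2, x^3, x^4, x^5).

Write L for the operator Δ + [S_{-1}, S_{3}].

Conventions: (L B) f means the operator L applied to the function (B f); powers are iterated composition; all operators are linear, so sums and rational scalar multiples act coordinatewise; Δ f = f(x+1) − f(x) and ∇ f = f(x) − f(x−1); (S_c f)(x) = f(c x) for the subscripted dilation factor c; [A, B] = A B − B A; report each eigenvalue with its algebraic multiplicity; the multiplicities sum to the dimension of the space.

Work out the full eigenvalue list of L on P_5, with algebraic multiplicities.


λ = 0 (multiplicity 6)

image of 1: 0
image of x: 1
image of x^2: 2x + 1
image of x^3: 3x^2 + 3x + 1
image of x^4: 4x^3 + 6x^2 + 4x + 1
image of x^5: 5x^4 + 10x^3 + 10x^2 + 5x + 1
the matrix is upper triangular; its diagonal is (0, 0, 0, 0, 0, 0)
for a triangular matrix the eigenvalues are the diagonal entries, with algebraic multiplicity their repetition count


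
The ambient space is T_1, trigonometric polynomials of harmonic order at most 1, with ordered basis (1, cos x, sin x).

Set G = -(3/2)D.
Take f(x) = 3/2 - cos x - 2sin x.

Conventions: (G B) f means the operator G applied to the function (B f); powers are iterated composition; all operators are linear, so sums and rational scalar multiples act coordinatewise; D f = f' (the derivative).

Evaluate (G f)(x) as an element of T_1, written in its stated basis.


D f = -2cos x + sin x
(-(3/2)D) f = 3cos x - (3/2)sin x

the result is g(x) = 3cos x - (3/2)sin x


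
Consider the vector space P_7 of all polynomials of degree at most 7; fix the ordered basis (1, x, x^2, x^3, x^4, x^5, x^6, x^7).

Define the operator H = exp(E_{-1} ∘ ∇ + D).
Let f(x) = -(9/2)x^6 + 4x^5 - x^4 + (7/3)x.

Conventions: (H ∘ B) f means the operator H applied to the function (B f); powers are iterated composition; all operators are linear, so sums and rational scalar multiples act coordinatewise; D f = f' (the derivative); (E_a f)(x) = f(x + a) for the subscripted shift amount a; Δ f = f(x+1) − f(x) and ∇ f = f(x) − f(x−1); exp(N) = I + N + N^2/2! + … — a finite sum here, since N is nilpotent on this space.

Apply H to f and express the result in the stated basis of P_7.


order-1 term: -54x^5 + (485/2)x^4 - 758x^3 + (2621/2)x^2 - 1165x + 2563/6
order-2 term: -270x^4 + 1780x^3 - (12693/2)x^2 + 11452x - 16879/2
order-3 term: -720x^3 + 5180x^2 - 16322x + 38969/2
order-4 term: -1080x^2 + 6800x - 13306
order-5 term: -864x + 3368
order-6 term: -288
the series for exp(E_{-1} ∘ ∇ + D) f terminates at order 6
exp(E_{-1} ∘ ∇ + D) f = -(9/2)x^6 - 50x^5 - (57/2)x^4 + 302x^3 - 936x^2 - (290/3)x + 7477/6

the image equals g(x) = -(9/2)x^6 - 50x^5 - (57/2)x^4 + 302x^3 - 936x^2 - (290/3)x + 7477/6


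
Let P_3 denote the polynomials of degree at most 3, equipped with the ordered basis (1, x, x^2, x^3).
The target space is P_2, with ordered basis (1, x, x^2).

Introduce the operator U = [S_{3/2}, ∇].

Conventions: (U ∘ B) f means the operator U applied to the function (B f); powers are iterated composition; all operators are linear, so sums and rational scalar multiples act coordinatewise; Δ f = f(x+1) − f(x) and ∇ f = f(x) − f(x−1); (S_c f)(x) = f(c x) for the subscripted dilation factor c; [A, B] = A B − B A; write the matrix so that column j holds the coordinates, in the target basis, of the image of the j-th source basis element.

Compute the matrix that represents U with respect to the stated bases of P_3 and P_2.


the matrix is [[0, -1/2, 5/4, -19/8]; [0, 0, -3/2, 45/8]; [0, 0, 0, -27/8]] (rows listed top to bottom)

image of 1: 0
image of x: -1/2
image of x^2: -(3/2)x + 5/4
image of x^3: -(27/8)x^2 + (45/8)x - 19/8
each image's coordinates form column j of the matrix


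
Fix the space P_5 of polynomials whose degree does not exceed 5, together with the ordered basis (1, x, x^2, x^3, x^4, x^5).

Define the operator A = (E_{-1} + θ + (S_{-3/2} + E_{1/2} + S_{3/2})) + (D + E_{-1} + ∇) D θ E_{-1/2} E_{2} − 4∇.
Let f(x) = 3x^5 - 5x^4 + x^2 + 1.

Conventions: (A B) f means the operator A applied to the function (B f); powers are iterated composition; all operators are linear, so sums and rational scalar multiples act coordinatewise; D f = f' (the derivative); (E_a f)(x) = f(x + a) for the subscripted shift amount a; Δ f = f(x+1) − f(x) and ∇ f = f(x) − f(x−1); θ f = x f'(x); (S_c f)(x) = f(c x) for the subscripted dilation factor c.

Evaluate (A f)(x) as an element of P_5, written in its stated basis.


g(x) = 21x^5 - (585/8)x^4 + (1655/2)x^3 + (3529/4)x^2 + (15655/16)x + 3823/32

E_{-1} f = 3x^5 - 20x^4 + 50x^3 - 59x^2 + 33x - 6
θ f = 15x^5 - 20x^4 + 2x^2
S_{-3/2} f = -(729/32)x^5 - (405/16)x^4 + (9/4)x^2 + 1
E_{1/2} f = 3x^5 + (5/2)x^4 - (5/2)x^3 - (11/4)x^2 - (9/16)x + 33/32
S_{3/2} f = (729/32)x^5 - (405/16)x^4 + (9/4)x^2 + 1
(S_{-3/2} + E_{1/2} + S_{3/2}) f = 3x^5 - (385/8)x^4 - (5/2)x^3 + (7/4)x^2 - (9/16)x + 97/32
(E_{-1} + θ + (S_{-3/2} + E_{1/2} + S_{3/2})) f = 21x^5 - (705/8)x^4 + (95/2)x^3 - (221/4)x^2 + (519/16)x - 95/32
E_{2} f = 3x^5 + 25x^4 + 80x^3 + 121x^2 + 84x + 21
E_{-1/2} E_{2} f = 3x^5 + (35/2)x^4 + (75/2)x^3 + (139/4)x^2 + (183/16)x + 23/32
θ E_{-1/2} E_{2} f = 15x^5 + 70x^4 + (225/2)x^3 + (139/2)x^2 + (183/16)x
D θ E_{-1/2} E_{2} f = 75x^4 + 280x^3 + (675/2)x^2 + 139x + 183/16
D (D θ E_{-1/2}) E_{2} f = 300x^3 + 840x^2 + 675x + 139
E_{-1} (D θ E_{-1/2}) E_{2} f = 75x^4 - 20x^3 - (105/2)x^2 + 4x + 79/16
∇ (D θ E_{-1/2}) E_{2} f = 300x^3 + 390x^2 + 135x + 13/2
(D + E_{-1} + ∇) (D θ E_{-1/2}) E_{2} f = 75x^4 + 580x^3 + (2355/2)x^2 + 814x + 2407/16
∇ f = 15x^4 - 50x^3 + 60x^2 - 33x + 7
(-4∇) f = -60x^4 + 200x^3 - 240x^2 + 132x - 28
((E_{-1} + θ + (S_{-3/2} + E_{1/2} + S_{3/2})) + (D + E_{-1} + ∇) D θ E_{-1/2} E_{2} − 4∇) f = 21x^5 - (585/8)x^4 + (1655/2)x^3 + (3529/4)x^2 + (15655/16)x + 3823/32


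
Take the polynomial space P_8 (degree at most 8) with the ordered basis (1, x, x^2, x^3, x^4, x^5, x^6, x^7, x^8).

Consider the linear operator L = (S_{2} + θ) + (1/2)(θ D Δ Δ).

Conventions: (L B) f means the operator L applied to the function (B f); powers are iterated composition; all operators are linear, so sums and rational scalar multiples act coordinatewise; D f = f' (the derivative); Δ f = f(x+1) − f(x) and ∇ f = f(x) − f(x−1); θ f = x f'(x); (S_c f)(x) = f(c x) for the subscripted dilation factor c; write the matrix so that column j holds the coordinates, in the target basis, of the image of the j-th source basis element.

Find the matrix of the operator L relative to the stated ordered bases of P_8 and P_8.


image of 1: 1
image of x: 3x
image of x^2: 6x^2
image of x^3: 11x^3
image of x^4: 20x^4 + 12x
image of x^5: 37x^5 + 60x^2 + 60x
image of x^6: 70x^6 + 180x^3 + 360x^2 + 210x
image of x^7: 135x^7 + 420x^4 + 1260x^3 + 1470x^2 + 630x
image of x^8: 264x^8 + 840x^5 + 3360x^4 + 5880x^3 + 5040x^2 + 1736x
each image's coordinates form column j of the matrix

the matrix is [[1, 0, 0, 0, 0, 0, 0, 0, 0]; [0, 3, 0, 0, 12, 60, 210, 630, 1736]; [0, 0, 6, 0, 0, 60, 360, 1470, 5040]; [0, 0, 0, 11, 0, 0, 180, 1260, 5880]; [0, 0, 0, 0, 20, 0, 0, 420, 3360]; [0, 0, 0, 0, 0, 37, 0, 0, 840]; [0, 0, 0, 0, 0, 0, 70, 0, 0]; [0, 0, 0, 0, 0, 0, 0, 135, 0]; [0, 0, 0, 0, 0, 0, 0, 0, 264]] (rows listed top to bottom)


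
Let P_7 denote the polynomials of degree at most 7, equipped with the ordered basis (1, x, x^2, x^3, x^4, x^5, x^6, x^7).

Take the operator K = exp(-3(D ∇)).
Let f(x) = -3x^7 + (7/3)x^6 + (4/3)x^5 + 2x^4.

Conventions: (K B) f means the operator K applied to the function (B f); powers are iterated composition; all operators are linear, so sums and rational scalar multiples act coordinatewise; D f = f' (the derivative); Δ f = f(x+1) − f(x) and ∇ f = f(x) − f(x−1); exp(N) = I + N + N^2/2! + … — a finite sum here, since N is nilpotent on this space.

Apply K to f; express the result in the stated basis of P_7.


the result is g(x) = -3x^7 + (7/3)x^6 + (1138/3)x^5 - 1153x^4 - 9740x^3 + 36483x^2 + 22090x - 88813

order-1 term: 378x^5 - 1155x^4 + 1600x^3 - 1317x^2 + 580x - 109
order-2 term: -11340x^3 + 37800x^2 - 46530x + 20916
order-3 term: 68040x - 109620
the series for exp(-3(D ∇)) f terminates at order 3
exp(-3(D ∇)) f = -3x^7 + (7/3)x^6 + (1138/3)x^5 - 1153x^4 - 9740x^3 + 36483x^2 + 22090x - 88813


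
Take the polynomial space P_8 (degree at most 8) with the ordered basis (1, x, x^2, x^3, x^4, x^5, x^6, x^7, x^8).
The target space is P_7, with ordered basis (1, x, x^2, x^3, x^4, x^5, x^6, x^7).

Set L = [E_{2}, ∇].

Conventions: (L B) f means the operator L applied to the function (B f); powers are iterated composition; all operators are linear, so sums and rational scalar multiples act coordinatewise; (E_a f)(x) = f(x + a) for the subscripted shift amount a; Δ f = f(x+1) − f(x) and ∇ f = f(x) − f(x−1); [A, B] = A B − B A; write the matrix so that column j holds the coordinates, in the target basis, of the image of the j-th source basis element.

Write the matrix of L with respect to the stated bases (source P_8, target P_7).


image of 1: 0
image of x: 0
image of x^2: 0
image of x^3: 0
image of x^4: 0
image of x^5: 0
image of x^6: 0
image of x^7: 0
image of x^8: 0
each image's coordinates form column j of the matrix

the matrix is [[0, 0, 0, 0, 0, 0, 0, 0, 0]; [0, 0, 0, 0, 0, 0, 0, 0, 0]; [0, 0, 0, 0, 0, 0, 0, 0, 0]; [0, 0, 0, 0, 0, 0, 0, 0, 0]; [0, 0, 0, 0, 0, 0, 0, 0, 0]; [0, 0, 0, 0, 0, 0, 0, 0, 0]; [0, 0, 0, 0, 0, 0, 0, 0, 0]; [0, 0, 0, 0, 0, 0, 0, 0, 0]] (rows listed top to bottom)


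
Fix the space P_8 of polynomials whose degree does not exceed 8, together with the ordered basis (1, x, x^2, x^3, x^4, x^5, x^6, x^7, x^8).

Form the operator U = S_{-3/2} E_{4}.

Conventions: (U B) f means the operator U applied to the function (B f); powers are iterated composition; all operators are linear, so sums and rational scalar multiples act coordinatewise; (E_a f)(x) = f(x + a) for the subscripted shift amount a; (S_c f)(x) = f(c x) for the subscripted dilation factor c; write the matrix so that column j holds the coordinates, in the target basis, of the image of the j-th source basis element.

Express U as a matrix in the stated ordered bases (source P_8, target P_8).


the matrix is [[1, 4, 16, 64, 256, 1024, 4096, 16384, 65536]; [0, -3/2, -12, -72, -384, -1920, -9216, -43008, -196608]; [0, 0, 9/4, 27, 216, 1440, 8640, 48384, 258048]; [0, 0, 0, -27/8, -54, -540, -4320, -30240, -193536]; [0, 0, 0, 0, 81/16, 405/4, 1215, 11340, 90720]; [0, 0, 0, 0, 0, -243/32, -729/4, -5103/2, -27216]; [0, 0, 0, 0, 0, 0, 729/64, 5103/16, 5103]; [0, 0, 0, 0, 0, 0, 0, -2187/128, -2187/4]; [0, 0, 0, 0, 0, 0, 0, 0, 6561/256]] (rows listed top to bottom)

image of 1: 1
image of x: -(3/2)x + 4
image of x^2: (9/4)x^2 - 12x + 16
image of x^3: -(27/8)x^3 + 27x^2 - 72x + 64
image of x^4: (81/16)x^4 - 54x^3 + 216x^2 - 384x + 256
image of x^5: -(243/32)x^5 + (405/4)x^4 - 540x^3 + 1440x^2 - 1920x + 1024
image of x^6: (729/64)x^6 - (729/4)x^5 + 1215x^4 - 4320x^3 + 8640x^2 - 9216x + 4096
image of x^7: -(2187/128)x^7 + (5103/16)x^6 - (5103/2)x^5 + 11340x^4 - 30240x^3 + 48384x^2 - 43008x + 16384
image of x^8: (6561/256)x^8 - (2187/4)x^7 + 5103x^6 - 27216x^5 + 90720x^4 - 193536x^3 + 258048x^2 - 196608x + 65536
each image's coordinates form column j of the matrix


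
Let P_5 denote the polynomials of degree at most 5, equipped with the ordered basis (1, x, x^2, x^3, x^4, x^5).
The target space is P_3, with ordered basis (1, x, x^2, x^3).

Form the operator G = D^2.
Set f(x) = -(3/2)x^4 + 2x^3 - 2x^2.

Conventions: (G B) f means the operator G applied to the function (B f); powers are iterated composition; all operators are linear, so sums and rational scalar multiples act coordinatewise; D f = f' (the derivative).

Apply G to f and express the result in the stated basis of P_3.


the image equals g(x) = -18x^2 + 12x - 4

D f = -6x^3 + 6x^2 - 4x
D D f = -18x^2 + 12x - 4


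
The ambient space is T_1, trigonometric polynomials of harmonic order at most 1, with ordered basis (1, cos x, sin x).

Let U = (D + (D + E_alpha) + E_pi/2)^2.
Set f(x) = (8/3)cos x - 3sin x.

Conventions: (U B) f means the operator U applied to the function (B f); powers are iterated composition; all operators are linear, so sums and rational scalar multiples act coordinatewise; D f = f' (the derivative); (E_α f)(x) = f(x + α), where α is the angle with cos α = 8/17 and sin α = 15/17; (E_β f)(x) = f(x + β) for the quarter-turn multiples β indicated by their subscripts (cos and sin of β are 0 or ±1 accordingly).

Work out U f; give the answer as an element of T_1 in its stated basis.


D f = -3cos x - (8/3)sin x
D f = -3cos x - (8/3)sin x
E_alpha f = -(71/51)cos x - (64/17)sin x
(D + E_alpha) f = -(224/51)cos x - (328/51)sin x
E_pi/2 f = -3cos x - (8/3)sin x
(D + (D + E_alpha) + E_pi/2) f = -(530/51)cos x - (200/17)sin x
D (D + (D + E_alpha) + E_pi/2) f = -(200/17)cos x + (530/51)sin x
D (D + (D + E_alpha) + E_pi/2) f = -(200/17)cos x + (530/51)sin x
E_alpha (D + (D + E_alpha) + E_pi/2) f = -(13240/867)cos x + (1050/289)sin x
(D + E_alpha) (D + (D + E_alpha) + E_pi/2) f = -(23440/867)cos x + (12160/867)sin x
E_pi/2 (D + (D + E_alpha) + E_pi/2) f = -(200/17)cos x + (530/51)sin x
(D + (D + E_alpha) + E_pi/2) (D + (D + E_alpha) + E_pi/2) f = -(43840/867)cos x + (10060/289)sin x

the result is g(x) = -(43840/867)cos x + (10060/289)sin x


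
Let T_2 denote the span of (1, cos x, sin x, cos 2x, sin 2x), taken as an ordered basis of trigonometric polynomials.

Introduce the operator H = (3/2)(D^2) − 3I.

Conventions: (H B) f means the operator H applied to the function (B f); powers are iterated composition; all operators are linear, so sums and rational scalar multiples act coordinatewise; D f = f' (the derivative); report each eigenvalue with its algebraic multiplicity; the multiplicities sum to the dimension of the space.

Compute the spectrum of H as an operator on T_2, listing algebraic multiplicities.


λ = -9 (multiplicity 2), λ = -9/2 (multiplicity 2), λ = -3 (multiplicity 1)

image of 1: -3
image of cos x: -(9/2)cos x
image of sin x: -(9/2)sin x
image of cos 2x: -9cos 2x
image of sin 2x: -9sin 2x
the matrix is diagonal; its diagonal is (-3, -9/2, -9/2, -9, -9)
for a triangular matrix the eigenvalues are the diagonal entries, with algebraic multiplicity their repetition count


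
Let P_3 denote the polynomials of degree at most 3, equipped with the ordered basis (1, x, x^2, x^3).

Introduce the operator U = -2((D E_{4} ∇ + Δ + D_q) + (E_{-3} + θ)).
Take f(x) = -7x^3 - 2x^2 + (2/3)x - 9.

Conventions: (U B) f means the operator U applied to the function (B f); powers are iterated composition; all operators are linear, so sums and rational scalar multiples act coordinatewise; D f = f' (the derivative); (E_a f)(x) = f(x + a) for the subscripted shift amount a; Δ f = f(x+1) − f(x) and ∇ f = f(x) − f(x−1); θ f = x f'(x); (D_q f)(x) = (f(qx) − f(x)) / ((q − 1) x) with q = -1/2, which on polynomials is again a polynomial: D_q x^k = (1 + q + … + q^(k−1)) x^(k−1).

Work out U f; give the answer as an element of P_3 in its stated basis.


the image equals g(x) = 56x^3 - (123/2)x^2 + (1462/3)x - 8/3

∇ f = -21x^2 + 17x - 13/3
E_{4} ∇ f = -21x^2 - 151x - 817/3
D E_{4} ∇ f = -42x - 151
Δ f = -21x^2 - 25x - 25/3
D_q f = -(21/4)x^2 - x + 2/3
(D E_{4} ∇ + Δ + D_q) f = -(105/4)x^2 - 68x - 476/3
E_{-3} f = -7x^3 + 61x^2 - (529/3)x + 160
θ f = -21x^3 - 4x^2 + (2/3)x
(E_{-3} + θ) f = -28x^3 + 57x^2 - (527/3)x + 160
((D E_{4} ∇ + Δ + D_q) + (E_{-3} + θ)) f = -28x^3 + (123/4)x^2 - (731/3)x + 4/3
(-2((D E_{4} ∇ + Δ + D_q) + (E_{-3} + θ))) f = 56x^3 - (123/2)x^2 + (1462/3)x - 8/3


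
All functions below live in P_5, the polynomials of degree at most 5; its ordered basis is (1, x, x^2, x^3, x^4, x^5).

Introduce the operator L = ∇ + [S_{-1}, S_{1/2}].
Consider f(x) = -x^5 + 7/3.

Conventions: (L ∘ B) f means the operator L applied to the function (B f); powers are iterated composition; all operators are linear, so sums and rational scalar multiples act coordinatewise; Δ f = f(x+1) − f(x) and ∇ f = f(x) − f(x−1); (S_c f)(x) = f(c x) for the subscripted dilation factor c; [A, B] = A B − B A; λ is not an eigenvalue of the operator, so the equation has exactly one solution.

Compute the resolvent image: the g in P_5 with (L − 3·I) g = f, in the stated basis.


g(x) = (1/3)x^5 + (5/9)x^4 - (10/27)x^3 - (10/27)x^2 + (25/81)x - 182/243

write g with unknown coordinates in the stated basis and equate coefficients in (L − 3·I) g = f
solving from the highest basis element down gives g = (1/3)x^5 + (5/9)x^4 - (10/27)x^3 - (10/27)x^2 + (25/81)x - 182/243
check: L g = (5/3)x^4 - (10/9)x^3 - (10/9)x^2 + (25/27)x + 7/81
so L g − 3·g = -x^5 + 7/3 = f ✓


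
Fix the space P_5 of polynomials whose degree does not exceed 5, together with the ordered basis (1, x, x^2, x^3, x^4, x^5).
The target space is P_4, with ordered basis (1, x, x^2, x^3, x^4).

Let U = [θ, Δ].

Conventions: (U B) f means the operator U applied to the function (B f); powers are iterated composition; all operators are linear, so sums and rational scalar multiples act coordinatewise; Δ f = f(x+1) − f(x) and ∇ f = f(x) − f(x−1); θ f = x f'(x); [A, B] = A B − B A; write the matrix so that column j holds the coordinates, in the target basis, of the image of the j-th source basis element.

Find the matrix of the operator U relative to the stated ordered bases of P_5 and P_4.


the matrix is [[0, -1, -2, -3, -4, -5]; [0, 0, -2, -6, -12, -20]; [0, 0, 0, -3, -12, -30]; [0, 0, 0, 0, -4, -20]; [0, 0, 0, 0, 0, -5]] (rows listed top to bottom)

image of 1: 0
image of x: -1
image of x^2: -2x - 2
image of x^3: -3x^2 - 6x - 3
image of x^4: -4x^3 - 12x^2 - 12x - 4
image of x^5: -5x^4 - 20x^3 - 30x^2 - 20x - 5
each image's coordinates form column j of the matrix


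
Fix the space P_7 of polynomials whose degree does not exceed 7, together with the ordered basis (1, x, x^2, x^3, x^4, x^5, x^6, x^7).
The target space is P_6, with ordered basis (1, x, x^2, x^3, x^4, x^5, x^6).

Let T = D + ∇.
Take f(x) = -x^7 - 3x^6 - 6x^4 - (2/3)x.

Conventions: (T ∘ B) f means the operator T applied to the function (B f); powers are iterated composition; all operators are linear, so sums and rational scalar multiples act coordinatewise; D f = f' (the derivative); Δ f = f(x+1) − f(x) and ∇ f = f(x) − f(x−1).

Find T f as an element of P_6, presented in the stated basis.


the image equals g(x) = -14x^6 - 15x^5 + 10x^4 - 73x^3 + 60x^2 - 35x + 20/3

D f = -7x^6 - 18x^5 - 24x^3 - 2/3
∇ f = -7x^6 + 3x^5 + 10x^4 - 49x^3 + 60x^2 - 35x + 22/3
(D + ∇) f = -14x^6 - 15x^5 + 10x^4 - 73x^3 + 60x^2 - 35x + 20/3


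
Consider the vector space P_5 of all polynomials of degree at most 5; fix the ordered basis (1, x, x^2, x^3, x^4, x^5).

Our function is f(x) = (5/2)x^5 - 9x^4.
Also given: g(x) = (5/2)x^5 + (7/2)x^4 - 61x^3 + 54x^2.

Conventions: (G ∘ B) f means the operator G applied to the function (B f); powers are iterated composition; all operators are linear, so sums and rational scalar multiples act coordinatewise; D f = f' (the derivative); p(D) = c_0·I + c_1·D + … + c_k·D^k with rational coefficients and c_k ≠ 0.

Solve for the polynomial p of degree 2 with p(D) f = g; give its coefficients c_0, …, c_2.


D^0 f = (5/2)x^5 - 9x^4
D^1 f = (25/2)x^4 - 36x^3
D^2 f = 50x^3 - 108x^2
matching coefficients of g against c_0 f + c_1 Df + … from the top degree down determines the c_i
solution: c_0 = 1, c_1 = 1, c_2 = -1/2

c_0 = 1, c_1 = 1, c_2 = -1/2


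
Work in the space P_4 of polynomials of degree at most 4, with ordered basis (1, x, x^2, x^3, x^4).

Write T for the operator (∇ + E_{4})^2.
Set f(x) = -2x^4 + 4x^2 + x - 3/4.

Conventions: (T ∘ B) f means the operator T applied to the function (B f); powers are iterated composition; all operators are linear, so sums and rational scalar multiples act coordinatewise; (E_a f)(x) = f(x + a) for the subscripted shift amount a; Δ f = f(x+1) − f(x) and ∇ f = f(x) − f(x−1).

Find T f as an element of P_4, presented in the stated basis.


∇ f = -8x^3 + 12x^2 - 1
E_{4} f = -2x^4 - 32x^3 - 188x^2 - 479x - 1779/4
(∇ + E_{4}) f = -2x^4 - 40x^3 - 176x^2 - 479x - 1783/4
∇ (∇ + E_{4}) f = -8x^3 - 108x^2 - 240x - 341
E_{4} (∇ + E_{4}) f = -2x^4 - 72x^3 - 848x^2 - 4319x - 32999/4
(∇ + E_{4}) (∇ + E_{4}) f = -2x^4 - 80x^3 - 956x^2 - 4559x - 34363/4

the image equals g(x) = -2x^4 - 80x^3 - 956x^2 - 4559x - 34363/4


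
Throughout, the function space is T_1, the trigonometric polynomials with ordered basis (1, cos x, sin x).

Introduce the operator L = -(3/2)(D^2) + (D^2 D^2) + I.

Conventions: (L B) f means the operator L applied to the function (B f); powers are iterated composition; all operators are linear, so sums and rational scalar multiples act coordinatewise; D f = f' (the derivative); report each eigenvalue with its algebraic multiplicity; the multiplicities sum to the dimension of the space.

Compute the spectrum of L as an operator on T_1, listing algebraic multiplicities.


image of 1: 1
image of cos x: (7/2)cos x
image of sin x: (7/2)sin x
the matrix is diagonal; its diagonal is (1, 7/2, 7/2)
for a triangular matrix the eigenvalues are the diagonal entries, with algebraic multiplicity their repetition count

λ = 1 (multiplicity 1), λ = 7/2 (multiplicity 2)


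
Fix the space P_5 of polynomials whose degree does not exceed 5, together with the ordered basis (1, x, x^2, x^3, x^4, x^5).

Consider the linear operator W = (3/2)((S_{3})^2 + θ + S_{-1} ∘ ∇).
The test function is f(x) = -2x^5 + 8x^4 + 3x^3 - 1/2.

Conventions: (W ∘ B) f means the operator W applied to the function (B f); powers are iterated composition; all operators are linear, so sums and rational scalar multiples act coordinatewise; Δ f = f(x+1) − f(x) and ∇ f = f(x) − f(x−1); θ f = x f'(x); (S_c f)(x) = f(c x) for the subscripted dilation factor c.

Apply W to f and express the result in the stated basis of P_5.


S_{3} f = -486x^5 + 648x^4 + 81x^3 - 1/2
S_{3} S_{3} f = -118098x^5 + 52488x^4 + 2187x^3 - 1/2
θ f = -10x^5 + 32x^4 + 9x^3
∇ f = -10x^4 + 52x^3 - 59x^2 + 33x - 7
S_{-1} ∇ f = -10x^4 - 52x^3 - 59x^2 - 33x - 7
((S_{3})^2 + θ + S_{-1} ∘ ∇) f = -118108x^5 + 52510x^4 + 2144x^3 - 59x^2 - 33x - 15/2
((3/2)((S_{3})^2 + θ + S_{-1} ∘ ∇)) f = -177162x^5 + 78765x^4 + 3216x^3 - (177/2)x^2 - (99/2)x - 45/4

g(x) = -177162x^5 + 78765x^4 + 3216x^3 - (177/2)x^2 - (99/2)x - 45/4
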